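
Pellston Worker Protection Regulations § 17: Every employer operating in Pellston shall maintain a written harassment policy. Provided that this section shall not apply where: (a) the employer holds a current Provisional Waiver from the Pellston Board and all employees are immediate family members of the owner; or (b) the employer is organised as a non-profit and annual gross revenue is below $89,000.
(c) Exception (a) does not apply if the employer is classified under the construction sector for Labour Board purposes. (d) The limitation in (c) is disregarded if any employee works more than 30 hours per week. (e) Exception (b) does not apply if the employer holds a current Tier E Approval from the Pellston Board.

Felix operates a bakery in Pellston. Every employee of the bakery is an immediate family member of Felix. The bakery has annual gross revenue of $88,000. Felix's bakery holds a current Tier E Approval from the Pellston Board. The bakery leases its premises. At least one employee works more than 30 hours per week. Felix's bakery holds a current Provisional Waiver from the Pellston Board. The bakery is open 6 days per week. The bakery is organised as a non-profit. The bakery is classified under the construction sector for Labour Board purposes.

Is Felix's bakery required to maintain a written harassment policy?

Exception (a)'s conditions are all satisfied: a current Provisional Waiver is held; every employee is an immediate family member. As to paragraphs (c)–(d): (c) is triggered (the bakery is classified under the construction sector), but is set aside by (d): (d) is engaged — at least one employee exceeds 30 hours/week. Exception (a) stands.
All of (b)'s requirements are met (the employer is a non-profit; annual gross revenue is $88,000, below the $89,000 limit). But applying paragraph (e): (e) is triggered — a current Tier E Approval is held. Exception (b) does not apply.

No — exception (a) applies; Felix's bakery is not required to maintain a written harassment policy.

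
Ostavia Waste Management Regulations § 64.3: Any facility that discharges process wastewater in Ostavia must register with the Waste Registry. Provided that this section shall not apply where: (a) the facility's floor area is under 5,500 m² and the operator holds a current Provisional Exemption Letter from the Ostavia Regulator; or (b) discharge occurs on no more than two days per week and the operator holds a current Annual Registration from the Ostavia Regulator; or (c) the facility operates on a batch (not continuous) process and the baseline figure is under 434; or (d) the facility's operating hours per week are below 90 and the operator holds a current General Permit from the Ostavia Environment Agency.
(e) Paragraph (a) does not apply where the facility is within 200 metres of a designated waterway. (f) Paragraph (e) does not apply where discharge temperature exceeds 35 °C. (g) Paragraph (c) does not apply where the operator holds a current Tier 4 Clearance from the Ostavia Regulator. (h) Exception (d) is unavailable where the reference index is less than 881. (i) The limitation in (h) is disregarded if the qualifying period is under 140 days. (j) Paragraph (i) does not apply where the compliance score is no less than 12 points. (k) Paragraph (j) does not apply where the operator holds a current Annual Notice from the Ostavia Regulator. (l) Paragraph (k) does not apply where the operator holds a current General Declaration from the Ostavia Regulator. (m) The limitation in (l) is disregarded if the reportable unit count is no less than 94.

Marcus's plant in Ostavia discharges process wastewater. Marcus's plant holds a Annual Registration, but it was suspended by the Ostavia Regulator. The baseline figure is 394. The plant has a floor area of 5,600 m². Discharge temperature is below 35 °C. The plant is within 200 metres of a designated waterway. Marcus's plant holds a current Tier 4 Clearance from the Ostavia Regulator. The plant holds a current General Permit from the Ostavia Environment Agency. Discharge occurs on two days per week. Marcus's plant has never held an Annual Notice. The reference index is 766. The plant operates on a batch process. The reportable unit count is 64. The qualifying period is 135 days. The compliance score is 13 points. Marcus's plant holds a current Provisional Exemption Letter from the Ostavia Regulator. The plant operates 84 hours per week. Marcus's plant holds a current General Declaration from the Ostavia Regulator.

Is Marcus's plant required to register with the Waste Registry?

Exception (a) fails — the facility's floor area is 5,600 m², not under 5,500 m².
Exception (b) requires that the operator holds a current Annual Registration from the Ostavia Regulator; but the Annual Registration is not current, so (b) is unavailable.
Exception (c): the facility operates on a batch process; the baseline figure is 394, under the 434 limit — every condition holds. But applying paragraph (g): (g) is triggered — a current Tier 4 Clearance is held. So (c) is unavailable.
Exception (d) is satisfied on its face — the facility's operating hours per week are 84, below the 90 limit; a current General Permit is held. However, paragraphs (h)–(m) must be considered: (h) operates against (d): the reference index is 766, less than the 881 limit. (i) would limit (h) — the qualifying period is 135 days, under the 140 days limit — but (j) sets (i) aside: (j) applies — the compliance score is 13 points, meeting the 12 points threshold. (k) is inapplicable (the Annual Notice is not current), so (j) stands. Exception (d) does not apply.
Every exception is unavailable, so the rule governs.

Yes — Marcus's plant must register with the Waste Registry.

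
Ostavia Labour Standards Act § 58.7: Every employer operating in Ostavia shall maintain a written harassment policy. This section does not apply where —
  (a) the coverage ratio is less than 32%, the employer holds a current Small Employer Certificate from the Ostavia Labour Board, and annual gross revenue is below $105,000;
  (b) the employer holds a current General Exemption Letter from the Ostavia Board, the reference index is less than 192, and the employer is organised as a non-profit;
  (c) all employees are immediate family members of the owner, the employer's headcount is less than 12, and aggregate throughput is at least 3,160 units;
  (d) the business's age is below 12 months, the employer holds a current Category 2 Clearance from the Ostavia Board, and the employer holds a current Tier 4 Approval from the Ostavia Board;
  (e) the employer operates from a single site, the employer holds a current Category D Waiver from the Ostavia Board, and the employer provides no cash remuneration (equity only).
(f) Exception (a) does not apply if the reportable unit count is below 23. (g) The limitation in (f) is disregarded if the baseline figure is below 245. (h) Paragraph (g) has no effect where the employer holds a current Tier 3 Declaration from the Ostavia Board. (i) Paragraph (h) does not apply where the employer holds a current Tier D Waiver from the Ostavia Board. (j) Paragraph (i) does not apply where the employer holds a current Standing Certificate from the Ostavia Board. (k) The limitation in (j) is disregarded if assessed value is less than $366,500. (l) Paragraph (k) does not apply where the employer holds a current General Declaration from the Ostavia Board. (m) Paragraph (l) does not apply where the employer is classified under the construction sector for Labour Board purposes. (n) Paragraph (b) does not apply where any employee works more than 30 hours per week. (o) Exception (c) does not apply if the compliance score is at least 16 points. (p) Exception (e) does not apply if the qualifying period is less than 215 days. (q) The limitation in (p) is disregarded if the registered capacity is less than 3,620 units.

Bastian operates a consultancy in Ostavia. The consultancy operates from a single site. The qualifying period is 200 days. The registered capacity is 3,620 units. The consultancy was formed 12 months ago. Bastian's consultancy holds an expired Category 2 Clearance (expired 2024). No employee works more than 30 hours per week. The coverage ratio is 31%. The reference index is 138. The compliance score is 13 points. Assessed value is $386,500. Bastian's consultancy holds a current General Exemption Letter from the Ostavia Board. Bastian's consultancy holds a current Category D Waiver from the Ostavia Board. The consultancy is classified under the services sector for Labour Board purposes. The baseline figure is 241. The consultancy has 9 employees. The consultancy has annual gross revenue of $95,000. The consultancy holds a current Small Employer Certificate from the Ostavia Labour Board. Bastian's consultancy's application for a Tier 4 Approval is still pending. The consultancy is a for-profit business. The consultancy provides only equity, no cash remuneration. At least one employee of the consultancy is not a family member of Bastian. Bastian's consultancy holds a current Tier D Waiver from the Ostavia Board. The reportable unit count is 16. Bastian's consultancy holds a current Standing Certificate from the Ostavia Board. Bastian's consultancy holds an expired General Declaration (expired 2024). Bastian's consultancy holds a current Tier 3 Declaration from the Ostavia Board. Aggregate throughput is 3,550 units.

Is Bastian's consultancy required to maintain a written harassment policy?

Exception (a) is satisfied on its face — the coverage ratio is 31%, less than the 32% limit; a current Small Employer Certificate is held; annual gross revenue is $95,000, below the $105,000 limit. Turning to paragraphs (f)–(m): (f) operates against (a): the reportable unit count is 16, below the 23 limit. (g) would limit (f) — the baseline figure is 241, below the 245 limit — but (h) sets (g) aside: (h) applies — a current Tier 3 Declaration is held. (i) would limit (h) — a current Tier D Waiver is held — but (j) sets (i) aside: (j) is triggered — a current Standing Certificate is held. (k), which would lift (j), is not engaged — assessed value is $386,500, not less than $366,500. Exception (a) does not apply.
Exception (b) requires that the employer is organised as a non-profit; but the employer is for-profit, so (b) is unavailable.
Exception (c) does not apply: at least one employee is not a family member.
Exception (d) fails — the business's age is 12 months, not below 12 months.
All of (e)'s requirements are met (the employer operates from a single site; a current Category D Waiver is held; remuneration is equity-only). Turning to paragraphs (p)–(q): (p) applies — the qualifying period is 200 days, less than the 215 days limit. (q) is inapplicable (the registered capacity is 3,620 units, not less than 3,620 units), so (p) stands. So (e) is unavailable.
No exception displaces § 58.7.

Yes — Bastian's consultancy must maintain a written harassment policy.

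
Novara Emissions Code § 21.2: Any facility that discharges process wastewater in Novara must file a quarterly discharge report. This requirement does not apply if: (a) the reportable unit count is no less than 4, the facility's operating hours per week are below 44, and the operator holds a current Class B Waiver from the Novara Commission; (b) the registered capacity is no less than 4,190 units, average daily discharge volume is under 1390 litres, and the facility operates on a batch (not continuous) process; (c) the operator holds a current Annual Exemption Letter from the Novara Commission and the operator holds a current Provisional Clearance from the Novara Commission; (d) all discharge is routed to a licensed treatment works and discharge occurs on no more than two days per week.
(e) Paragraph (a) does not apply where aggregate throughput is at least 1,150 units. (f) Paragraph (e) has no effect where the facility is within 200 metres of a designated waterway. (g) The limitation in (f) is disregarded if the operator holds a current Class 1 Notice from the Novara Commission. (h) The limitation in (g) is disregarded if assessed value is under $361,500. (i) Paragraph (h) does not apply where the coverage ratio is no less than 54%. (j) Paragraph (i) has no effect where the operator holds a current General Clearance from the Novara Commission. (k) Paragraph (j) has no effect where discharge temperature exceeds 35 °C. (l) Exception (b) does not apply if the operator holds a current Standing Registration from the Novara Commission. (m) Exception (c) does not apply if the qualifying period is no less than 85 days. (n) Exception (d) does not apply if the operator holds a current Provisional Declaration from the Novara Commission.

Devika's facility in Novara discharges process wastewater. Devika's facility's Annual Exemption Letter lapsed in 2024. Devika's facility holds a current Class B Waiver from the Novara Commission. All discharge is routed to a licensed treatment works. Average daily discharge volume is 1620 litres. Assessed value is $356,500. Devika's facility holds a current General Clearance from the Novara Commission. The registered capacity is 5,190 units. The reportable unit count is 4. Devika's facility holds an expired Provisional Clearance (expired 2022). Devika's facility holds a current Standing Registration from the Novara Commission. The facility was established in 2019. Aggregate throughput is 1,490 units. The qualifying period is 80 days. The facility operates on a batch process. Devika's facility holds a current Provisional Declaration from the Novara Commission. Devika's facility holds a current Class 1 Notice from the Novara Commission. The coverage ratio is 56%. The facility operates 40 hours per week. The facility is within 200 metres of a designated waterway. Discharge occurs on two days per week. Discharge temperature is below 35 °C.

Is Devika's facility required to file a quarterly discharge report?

No — exception (a) applies; Devika's facility is not required to file a quarterly discharge report.

Exception (a): the reportable unit count is 4, meeting the 4 threshold; the facility's operating hours per week are 40, below the 44 limit; a current Class B Waiver is held — every condition holds. Applying paragraphs (e)–(k): (e) would limit (a) — aggregate throughput is 1,490 units, meeting the 1,150 units threshold — but (f) sets (e) aside: (f) is triggered — the facility is within 200 m of a designated waterway. (g) would limit (f) — a current Class 1 Notice is held — but (h) sets (g) aside: (h) applies — assessed value is $356,500, under the $361,500 limit. (i) is triggered (the coverage ratio is 56%, meeting the 54% threshold), but is set aside by (j): (j) operates — a current General Clearance is held. (k), which would lift (j), does not operate here — discharge temperature is below 35 °C. Exception (a) stands.
Exception (b) does not apply: average daily discharge volume is 1620 litres, not under 1390 litres.
Exception (c) does not apply: there is no Annual Exemption Letter in force.
Exception (d): discharge is routed to a licensed treatment works; discharge occurs on no more than two days per week — every condition holds. But: (n) operates against (d): a current Provisional Declaration is held. So (d) is unavailable.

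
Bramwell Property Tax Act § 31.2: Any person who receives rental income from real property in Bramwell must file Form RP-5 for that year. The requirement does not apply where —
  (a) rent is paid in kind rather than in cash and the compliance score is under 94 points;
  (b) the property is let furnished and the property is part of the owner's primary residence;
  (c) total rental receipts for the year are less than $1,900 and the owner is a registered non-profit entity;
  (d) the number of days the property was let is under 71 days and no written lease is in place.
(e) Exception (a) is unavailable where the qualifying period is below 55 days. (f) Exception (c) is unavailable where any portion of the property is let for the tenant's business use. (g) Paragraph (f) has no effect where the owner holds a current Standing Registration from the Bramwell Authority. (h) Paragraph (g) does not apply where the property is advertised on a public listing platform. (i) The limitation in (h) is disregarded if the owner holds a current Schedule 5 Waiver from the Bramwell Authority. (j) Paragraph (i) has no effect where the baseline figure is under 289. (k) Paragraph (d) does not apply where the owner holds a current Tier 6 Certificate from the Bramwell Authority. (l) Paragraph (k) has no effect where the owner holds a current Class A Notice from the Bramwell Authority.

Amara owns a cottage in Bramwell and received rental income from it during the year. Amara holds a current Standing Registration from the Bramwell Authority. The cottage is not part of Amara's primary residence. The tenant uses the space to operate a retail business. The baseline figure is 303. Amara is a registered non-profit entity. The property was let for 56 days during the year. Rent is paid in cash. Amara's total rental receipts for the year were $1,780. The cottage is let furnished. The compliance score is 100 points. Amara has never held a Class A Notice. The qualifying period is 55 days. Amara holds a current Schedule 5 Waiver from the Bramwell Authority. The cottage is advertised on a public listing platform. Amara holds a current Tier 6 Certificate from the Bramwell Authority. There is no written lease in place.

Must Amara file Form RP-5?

No — exception (c) applies; Amara is not required to file Form RP-5.

Exception (a) does not apply: rent is paid in cash.
Exception (b) does not apply: the cottage is not part of the primary residence.
Exception (c): total rental receipts for the year are $1,780, less than the $1,900 limit; Amara is a registered non-profit — every condition holds. Considering the limiting provisions: (f) would limit (c) — the space is let for business use — but (g) sets (f) aside: (g) is engaged — a current Standing Registration is held. (h) would limit (g) — the property is publicly advertised — but (i) sets (h) aside: (i) operates against (h): a current Schedule 5 Waiver is held. (j), which would lift (i), is not engaged — the baseline figure is 303, not under 289. So (c) applies.
Exception (d)'s conditions are all satisfied: the number of days the property was let is 56 days, under the 71 days limit; there is no written lease. Turning to paragraphs (k)–(l): (k) operates — a current Tier 6 Certificate is held. (l) is not engaged (the Class A Notice is not current), so (k) stands. (d) is therefore removed.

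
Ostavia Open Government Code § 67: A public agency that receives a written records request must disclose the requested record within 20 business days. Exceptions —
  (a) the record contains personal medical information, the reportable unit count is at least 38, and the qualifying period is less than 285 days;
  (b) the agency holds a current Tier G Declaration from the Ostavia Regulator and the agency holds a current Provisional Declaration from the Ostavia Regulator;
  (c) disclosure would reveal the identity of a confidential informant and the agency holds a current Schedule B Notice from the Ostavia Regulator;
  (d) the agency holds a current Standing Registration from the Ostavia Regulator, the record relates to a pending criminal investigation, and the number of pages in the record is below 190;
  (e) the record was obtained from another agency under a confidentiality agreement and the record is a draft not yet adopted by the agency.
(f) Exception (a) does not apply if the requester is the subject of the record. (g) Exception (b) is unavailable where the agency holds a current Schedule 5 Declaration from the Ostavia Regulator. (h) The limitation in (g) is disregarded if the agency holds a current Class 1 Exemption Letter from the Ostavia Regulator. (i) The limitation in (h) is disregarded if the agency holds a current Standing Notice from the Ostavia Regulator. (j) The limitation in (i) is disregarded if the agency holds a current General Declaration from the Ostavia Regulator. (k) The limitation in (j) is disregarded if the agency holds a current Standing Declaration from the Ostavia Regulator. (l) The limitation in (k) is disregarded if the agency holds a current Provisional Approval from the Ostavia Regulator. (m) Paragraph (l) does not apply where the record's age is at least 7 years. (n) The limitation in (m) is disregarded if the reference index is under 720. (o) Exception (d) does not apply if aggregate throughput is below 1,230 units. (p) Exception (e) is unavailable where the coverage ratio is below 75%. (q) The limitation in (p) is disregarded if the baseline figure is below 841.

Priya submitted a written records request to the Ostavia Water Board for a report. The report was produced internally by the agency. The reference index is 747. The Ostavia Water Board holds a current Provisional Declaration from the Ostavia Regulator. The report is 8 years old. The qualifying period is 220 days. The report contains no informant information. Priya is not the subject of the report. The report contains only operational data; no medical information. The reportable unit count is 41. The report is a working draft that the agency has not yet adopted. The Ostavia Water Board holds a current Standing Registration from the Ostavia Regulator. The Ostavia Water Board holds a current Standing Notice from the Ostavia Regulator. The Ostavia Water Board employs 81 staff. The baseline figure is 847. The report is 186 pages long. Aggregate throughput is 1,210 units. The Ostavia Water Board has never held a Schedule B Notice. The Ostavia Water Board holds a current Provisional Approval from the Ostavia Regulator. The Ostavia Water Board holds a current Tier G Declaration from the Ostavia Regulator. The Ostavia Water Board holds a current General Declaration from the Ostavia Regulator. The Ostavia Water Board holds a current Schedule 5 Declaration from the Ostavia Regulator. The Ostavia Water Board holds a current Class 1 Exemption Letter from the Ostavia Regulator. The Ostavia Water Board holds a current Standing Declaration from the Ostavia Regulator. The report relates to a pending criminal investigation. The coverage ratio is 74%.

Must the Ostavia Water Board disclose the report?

Yes — the Ostavia Water Board must disclose the report.

Exception (a) does not apply: the report contains only operational data.
Exception (b) is satisfied on its face — a current Tier G Declaration is held; a current Provisional Declaration is held. Turning to paragraphs (g)–(n): (g) operates against (b): a current Schedule 5 Declaration is held. (h) applies (a current Class 1 Exemption Letter is held), but is overridden by (i): (i) is engaged — a current Standing Notice is held. (j) applies (a current General Declaration is held), but is set aside by (k): (k) is engaged — a current Standing Declaration is held. (l) would limit (k) — a current Provisional Approval is held — but (m) sets (l) aside: (m) operates — the record's age is 8 years, meeting the 7 years threshold. (n), which would lift (m), is not triggered — the reference index is 747, not under 720. (b) is therefore removed.
Exception (c) does not apply: the report contains no informant information.
Exception (d): a current Standing Registration is held; the report relates to a pending investigation; the number of pages in the record is 186, below the 190 limit — every condition holds. But: (o) operates against (d): aggregate throughput is 1,210 units, below the 1,230 units limit. (d) is therefore removed.
Exception (e) requires that the record was obtained from another agency under a confidentiality agreement; but the report was produced internally, so (e) is unavailable.
No exception displaces § 67.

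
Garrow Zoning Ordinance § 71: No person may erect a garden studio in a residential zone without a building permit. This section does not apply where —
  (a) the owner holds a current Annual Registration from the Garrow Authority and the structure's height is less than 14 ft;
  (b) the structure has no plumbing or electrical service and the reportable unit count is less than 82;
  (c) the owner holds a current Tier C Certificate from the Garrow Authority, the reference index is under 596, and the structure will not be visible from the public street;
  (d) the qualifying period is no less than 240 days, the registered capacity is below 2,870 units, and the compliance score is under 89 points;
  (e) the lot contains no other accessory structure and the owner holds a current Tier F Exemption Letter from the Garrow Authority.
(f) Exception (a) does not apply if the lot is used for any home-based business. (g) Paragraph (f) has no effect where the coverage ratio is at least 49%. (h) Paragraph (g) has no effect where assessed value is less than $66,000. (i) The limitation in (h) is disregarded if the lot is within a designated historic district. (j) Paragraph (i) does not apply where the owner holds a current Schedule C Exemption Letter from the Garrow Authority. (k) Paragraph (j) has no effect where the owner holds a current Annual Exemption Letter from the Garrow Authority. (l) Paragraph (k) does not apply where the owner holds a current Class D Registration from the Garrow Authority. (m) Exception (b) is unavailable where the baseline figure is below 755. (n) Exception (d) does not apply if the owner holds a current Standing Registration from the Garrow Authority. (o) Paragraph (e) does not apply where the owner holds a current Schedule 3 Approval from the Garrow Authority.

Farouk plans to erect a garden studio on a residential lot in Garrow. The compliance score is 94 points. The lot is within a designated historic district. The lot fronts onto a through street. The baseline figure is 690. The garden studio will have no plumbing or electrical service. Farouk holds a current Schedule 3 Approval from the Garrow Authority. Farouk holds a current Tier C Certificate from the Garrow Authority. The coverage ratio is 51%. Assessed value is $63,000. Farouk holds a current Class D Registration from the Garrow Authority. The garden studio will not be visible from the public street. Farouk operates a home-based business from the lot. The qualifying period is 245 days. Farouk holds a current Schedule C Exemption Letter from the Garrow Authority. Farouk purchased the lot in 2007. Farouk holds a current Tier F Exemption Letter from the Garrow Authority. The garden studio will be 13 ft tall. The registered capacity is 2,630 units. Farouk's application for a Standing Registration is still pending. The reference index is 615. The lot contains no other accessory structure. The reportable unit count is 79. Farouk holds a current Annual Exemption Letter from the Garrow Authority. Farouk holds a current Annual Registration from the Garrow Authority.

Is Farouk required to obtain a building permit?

Exception (a): a current Annual Registration is held; the structure's height is 13 ft, less than the 14 ft limit — every condition holds. Turning to paragraphs (f)–(l): (f) operates against (a): a home-based business operates on the lot. (g) would limit (f) — the coverage ratio is 51%, meeting the 49% threshold — but (h) sets (g) aside: (h) operates — assessed value is $63,000, less than the $66,000 limit. (i) is triggered (the lot is in a historic district), but is overridden by (j): (j) operates against (i): a current Schedule C Exemption Letter is held. (k) is triggered (a current Annual Exemption Letter is held), but yields to (l): (l) is triggered — a current Class D Registration is held. So (a) is unavailable.
Exception (b): there is no plumbing or electrical service; the reportable unit count is 79, less than the 82 limit — every condition holds. Turning to paragraph (m): (m) is engaged — the baseline figure is 690, below the 755 limit. Exception (b) does not apply.
Exception (c) does not apply: the reference index is 615, not under 596.
Exception (d) fails — the compliance score is 94 points, not under 89 points.
Exception (e) is satisfied on its face — the lot has no other accessory structure; a current Tier F Exemption Letter is held. But applying paragraph (o): (o) operates against (e): a current Schedule 3 Approval is held. So (e) is unavailable.
No exception displaces § 71.

Yes — Farouk must obtain a building permit.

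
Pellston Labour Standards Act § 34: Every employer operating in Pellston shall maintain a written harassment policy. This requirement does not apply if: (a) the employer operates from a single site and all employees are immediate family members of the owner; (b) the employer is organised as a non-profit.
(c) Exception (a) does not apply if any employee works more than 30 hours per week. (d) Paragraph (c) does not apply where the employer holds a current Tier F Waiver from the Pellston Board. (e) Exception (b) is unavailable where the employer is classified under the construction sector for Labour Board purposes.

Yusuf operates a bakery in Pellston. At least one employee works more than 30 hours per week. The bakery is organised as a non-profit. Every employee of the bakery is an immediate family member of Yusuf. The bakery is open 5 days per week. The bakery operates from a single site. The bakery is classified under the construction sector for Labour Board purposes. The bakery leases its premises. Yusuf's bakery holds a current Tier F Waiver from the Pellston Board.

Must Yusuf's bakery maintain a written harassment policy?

No — exception (a) applies; Yusuf's bakery is not required to maintain a written harassment policy.

Exception (a): the employer operates from a single site; every employee is an immediate family member — every condition holds. As to paragraphs (c)–(d): (c) is triggered (at least one employee exceeds 30 hours/week), but is set aside by (d): (d) operates — a current Tier F Waiver is held. (a) remains available.
Exception (b) is satisfied on its face — the employer is a non-profit. But applying paragraph (e): (e) operates — the bakery is classified under the construction sector. Exception (b) does not apply.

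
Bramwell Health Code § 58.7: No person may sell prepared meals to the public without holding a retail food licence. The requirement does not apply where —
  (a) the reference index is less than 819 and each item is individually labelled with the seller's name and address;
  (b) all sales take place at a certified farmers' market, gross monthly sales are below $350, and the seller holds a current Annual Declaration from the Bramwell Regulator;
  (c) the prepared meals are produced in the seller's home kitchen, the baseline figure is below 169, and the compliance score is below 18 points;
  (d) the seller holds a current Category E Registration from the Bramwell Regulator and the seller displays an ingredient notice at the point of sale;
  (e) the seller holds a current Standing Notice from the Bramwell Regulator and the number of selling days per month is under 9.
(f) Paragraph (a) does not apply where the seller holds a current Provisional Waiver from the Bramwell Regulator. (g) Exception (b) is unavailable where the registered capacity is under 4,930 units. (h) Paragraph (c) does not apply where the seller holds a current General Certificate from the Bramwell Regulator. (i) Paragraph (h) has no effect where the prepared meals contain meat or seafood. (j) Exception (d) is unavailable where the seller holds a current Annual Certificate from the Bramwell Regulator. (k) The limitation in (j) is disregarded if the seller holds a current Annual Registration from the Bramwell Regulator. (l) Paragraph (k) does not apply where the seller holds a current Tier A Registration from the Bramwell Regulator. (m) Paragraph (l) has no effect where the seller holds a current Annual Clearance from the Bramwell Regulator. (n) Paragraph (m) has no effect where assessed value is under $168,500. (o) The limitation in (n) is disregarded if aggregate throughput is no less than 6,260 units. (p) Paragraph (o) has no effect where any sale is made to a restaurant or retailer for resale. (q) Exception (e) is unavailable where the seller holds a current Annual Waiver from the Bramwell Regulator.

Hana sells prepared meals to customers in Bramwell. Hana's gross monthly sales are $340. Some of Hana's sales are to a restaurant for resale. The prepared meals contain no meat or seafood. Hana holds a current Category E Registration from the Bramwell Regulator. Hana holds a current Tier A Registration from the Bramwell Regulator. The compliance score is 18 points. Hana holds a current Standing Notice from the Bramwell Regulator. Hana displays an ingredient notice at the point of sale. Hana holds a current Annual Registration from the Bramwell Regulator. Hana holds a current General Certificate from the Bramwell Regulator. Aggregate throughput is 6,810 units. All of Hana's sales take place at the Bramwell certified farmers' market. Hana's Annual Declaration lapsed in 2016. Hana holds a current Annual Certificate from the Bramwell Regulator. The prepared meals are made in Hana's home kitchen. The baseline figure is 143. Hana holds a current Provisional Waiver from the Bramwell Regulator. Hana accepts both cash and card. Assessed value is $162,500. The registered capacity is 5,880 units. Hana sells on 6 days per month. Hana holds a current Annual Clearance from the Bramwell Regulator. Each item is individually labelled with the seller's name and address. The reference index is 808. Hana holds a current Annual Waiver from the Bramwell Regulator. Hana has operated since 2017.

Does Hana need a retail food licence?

Exception (a)'s conditions are all satisfied: the reference index is 808, less than the 819 limit; items are individually labelled. However, paragraph (f) must be considered: (f) operates against (a): a current Provisional Waiver is held. (a) is therefore removed.
Exception (b) requires that the seller holds a current Annual Declaration from the Bramwell Regulator; but no current Annual Declaration is held, so (b) is unavailable.
Exception (c) requires that the compliance score is below 18 points; but the compliance score is 18 points, not below 18 points, so (c) is unavailable.
Exception (d): a current Category E Registration is held; an ingredient notice is displayed — every condition holds. Turning to paragraphs (j)–(p): (j) operates against (d): a current Annual Certificate is held. (k) would limit (j) — a current Annual Registration is held — but (l) sets (k) aside: (l) is triggered — a current Tier A Registration is held. (m) would limit (l) — a current Annual Clearance is held — but (n) sets (m) aside: (n) applies — assessed value is $162,500, under the $168,500 limit. (o) would limit (n) — aggregate throughput is 6,810 units, meeting the 6,260 units threshold — but (p) sets (o) aside: (p) is triggered — some sales are to a restaurant for resale. Exception (d) does not apply.
All of (e)'s requirements are met (a current Standing Notice is held; the number of selling days per month is 6, under the 9 limit). However, paragraph (q) must be considered: (q) operates against (e): a current Annual Waiver is held. (e) is therefore removed.
Every exception is unavailable, so the rule governs.

Yes — Hana must hold a retail food licence.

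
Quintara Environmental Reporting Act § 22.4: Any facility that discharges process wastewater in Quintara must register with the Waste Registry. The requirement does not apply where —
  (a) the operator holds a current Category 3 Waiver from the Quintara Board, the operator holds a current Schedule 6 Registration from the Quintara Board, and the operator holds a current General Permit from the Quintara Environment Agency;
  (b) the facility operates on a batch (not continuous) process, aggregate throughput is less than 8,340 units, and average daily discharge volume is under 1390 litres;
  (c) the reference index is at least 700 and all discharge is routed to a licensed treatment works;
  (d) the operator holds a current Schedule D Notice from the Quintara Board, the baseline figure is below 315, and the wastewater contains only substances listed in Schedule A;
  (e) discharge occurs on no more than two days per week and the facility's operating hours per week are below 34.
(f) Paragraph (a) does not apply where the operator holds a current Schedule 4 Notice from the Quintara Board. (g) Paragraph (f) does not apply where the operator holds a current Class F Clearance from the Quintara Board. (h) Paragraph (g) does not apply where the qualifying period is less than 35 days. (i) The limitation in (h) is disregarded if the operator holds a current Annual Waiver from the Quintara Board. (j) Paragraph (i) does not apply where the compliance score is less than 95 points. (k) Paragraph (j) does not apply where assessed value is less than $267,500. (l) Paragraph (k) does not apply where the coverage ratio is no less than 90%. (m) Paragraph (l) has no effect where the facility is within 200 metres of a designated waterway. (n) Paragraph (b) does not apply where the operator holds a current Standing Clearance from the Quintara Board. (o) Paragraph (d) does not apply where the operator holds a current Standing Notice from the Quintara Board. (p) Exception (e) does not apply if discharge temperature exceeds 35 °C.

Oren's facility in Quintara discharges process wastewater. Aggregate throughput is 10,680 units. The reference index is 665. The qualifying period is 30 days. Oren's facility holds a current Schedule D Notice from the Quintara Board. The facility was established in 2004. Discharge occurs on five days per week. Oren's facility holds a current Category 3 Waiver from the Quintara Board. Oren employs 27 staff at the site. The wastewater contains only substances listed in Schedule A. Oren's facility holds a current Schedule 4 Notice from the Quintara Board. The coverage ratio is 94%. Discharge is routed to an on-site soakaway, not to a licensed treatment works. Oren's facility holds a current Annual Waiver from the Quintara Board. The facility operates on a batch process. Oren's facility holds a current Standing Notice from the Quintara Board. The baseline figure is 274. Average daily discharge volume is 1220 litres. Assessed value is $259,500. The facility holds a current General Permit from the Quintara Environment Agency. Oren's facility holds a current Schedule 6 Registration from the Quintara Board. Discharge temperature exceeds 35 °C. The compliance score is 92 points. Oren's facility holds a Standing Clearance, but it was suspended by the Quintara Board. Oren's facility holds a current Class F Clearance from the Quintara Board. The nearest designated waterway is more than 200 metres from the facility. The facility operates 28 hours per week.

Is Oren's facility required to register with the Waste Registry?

Yes — Oren's facility must register with the Waste Registry.

Exception (a): a current Category 3 Waiver is held; a current Schedule 6 Registration is held; a current General Permit is held — every condition holds. Turning to paragraphs (f)–(m): (f) is triggered — a current Schedule 4 Notice is held. (g) applies (a current Class F Clearance is held), but is itself disapplied by (h): (h) operates against (g): the qualifying period is 30 days, less than the 35 days limit. (i) would limit (h) — a current Annual Waiver is held — but (j) sets (i) aside: (j) applies — the compliance score is 92 points, less than the 95 points limit. (k) would limit (j) — assessed value is $259,500, less than the $267,500 limit — but (l) sets (k) aside: (l) applies — the coverage ratio is 94%, meeting the 90% threshold. (m), which would lift (l), does not operate here — the facility is more than 200 m from any designated waterway. So (a) is unavailable.
Exception (b) does not apply: aggregate throughput is 10,680 units, not less than 8,340 units.
Exception (c) fails — the reference index is 665, short of 700.
Exception (d)'s conditions are all satisfied: a current Schedule D Notice is held; the baseline figure is 274, below the 315 limit; the wastewater is Schedule-A-only. However, paragraph (o) must be considered: (o) is engaged — a current Standing Notice is held. So (d) is unavailable.
Exception (e) fails — discharge occurs on five days per week.
Every exception is unavailable, so the rule governs.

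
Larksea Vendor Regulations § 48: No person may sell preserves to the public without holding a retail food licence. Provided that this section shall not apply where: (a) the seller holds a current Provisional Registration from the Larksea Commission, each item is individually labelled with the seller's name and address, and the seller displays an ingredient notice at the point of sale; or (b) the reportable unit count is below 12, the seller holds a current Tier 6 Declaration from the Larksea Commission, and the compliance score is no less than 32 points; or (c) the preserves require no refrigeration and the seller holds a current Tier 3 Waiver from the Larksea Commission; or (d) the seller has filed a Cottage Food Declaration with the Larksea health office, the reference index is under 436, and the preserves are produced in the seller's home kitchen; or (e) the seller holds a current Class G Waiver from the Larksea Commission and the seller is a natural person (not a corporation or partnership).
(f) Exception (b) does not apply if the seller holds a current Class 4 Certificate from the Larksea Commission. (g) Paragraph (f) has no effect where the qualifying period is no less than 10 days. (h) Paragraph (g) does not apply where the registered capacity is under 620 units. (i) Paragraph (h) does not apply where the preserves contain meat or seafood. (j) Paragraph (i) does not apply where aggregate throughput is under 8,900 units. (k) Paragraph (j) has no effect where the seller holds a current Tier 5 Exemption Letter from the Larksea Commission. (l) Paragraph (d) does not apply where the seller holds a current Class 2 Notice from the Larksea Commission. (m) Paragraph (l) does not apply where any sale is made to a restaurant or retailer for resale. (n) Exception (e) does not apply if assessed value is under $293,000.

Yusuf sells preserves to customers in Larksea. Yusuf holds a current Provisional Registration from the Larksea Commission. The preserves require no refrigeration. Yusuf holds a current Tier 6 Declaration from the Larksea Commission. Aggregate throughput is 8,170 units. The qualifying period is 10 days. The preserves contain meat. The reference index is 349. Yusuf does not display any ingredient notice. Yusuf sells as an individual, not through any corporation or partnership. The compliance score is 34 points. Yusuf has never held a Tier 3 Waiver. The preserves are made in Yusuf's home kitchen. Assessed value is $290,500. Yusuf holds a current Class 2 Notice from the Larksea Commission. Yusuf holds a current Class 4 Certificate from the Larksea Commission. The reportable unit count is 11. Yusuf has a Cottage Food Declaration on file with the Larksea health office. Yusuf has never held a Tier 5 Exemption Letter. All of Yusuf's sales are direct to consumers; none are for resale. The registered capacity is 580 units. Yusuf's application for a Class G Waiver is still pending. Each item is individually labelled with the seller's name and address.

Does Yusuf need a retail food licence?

Exception (a) requires that the seller displays an ingredient notice at the point of sale; but no ingredient notice is displayed, so (a) is unavailable.
All of (b)'s requirements are met (the reportable unit count is 11, below the 12 limit; a current Tier 6 Declaration is held; the compliance score is 34 points, meeting the 32 points threshold). But: (f) operates against (b): a current Class 4 Certificate is held. (g) would limit (f) — the qualifying period is 10 days, meeting the 10 days threshold — but (h) sets (g) aside: (h) operates against (g): the registered capacity is 580 units, under the 620 units limit. (i) is engaged (the preserves contain meat), but yields to (j): (j) applies — aggregate throughput is 8,170 units, under the 8,900 units limit. (k) does not operate here (no current Tier 5 Exemption Letter is held), so (j) stands. So (b) is unavailable.
Exception (c) fails — the Tier 3 Waiver is not current.
Exception (d): a Cottage Food Declaration is on file; the reference index is 349, under the 436 limit; the preserves are home-kitchen produced — every condition holds. However, paragraphs (l)–(m) must be considered: (l) operates against (d): a current Class 2 Notice is held. (m) is inapplicable (no sales are for resale), so (l) stands. Exception (d) does not apply.
Exception (e) requires that the seller holds a current Class G Waiver from the Larksea Commission; but no current Class G Waiver is held, so (e) is unavailable.
No exception displaces § 48.

Yes — Yusuf must hold a retail food licence.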